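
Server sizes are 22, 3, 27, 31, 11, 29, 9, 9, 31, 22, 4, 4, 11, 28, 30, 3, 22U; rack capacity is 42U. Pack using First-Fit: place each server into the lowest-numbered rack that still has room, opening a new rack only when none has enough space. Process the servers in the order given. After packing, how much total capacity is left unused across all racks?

82

Put 22U in rack 1; 20U remain.
Put 3U in rack 1; 17U remain.
Put 27U in rack 2; 15U remain.
Put 31U in rack 3; 11U remain.
Put 11U in rack 1; 6U remain.
Put 29U in rack 4; 13U remain.
Put 9U in rack 2; 6U remain.
Put 9U in rack 3; 2U remain.
Put 31U in rack 5; 11U remain.
Put 22U in rack 6; 20U remain.
Put 4U in rack 1; 2U remain.
Put 4U in rack 2; 2U remain.
Put 11U in rack 4; 2U remain.
Put 28U in rack 7; 14U remain.
Put 30U in rack 8; 12U remain.
Put 3U in rack 5; 8U remain.
Put 22U in rack 9; 20U remain.
9 racks × 42U = 378U; used 296U; unused 82U.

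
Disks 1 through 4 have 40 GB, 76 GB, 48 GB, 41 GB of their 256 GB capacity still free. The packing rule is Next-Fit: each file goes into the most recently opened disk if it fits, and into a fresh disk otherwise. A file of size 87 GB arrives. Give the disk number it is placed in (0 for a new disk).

0

Next-Fit only looks at disk 4, which has 41 GB free.
87 GB does not fit, so a new disk is opened.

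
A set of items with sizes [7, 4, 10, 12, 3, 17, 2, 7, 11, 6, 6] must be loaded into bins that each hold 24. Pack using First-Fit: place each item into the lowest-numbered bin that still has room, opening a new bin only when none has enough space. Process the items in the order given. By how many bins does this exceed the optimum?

0

First-Fit: [7,4,10,3] [12,2,7] [17,6] [11,6] → 4 bins.
Total size 85; any packing needs at least ⌈85/24⌉ = 4 bins.
So 4 is already optimal.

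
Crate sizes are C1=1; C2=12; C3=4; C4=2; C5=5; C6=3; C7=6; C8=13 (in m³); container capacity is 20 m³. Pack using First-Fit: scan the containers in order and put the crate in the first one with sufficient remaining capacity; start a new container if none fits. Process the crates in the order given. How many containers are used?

container 1: place C1 (1 m³), 19 m³ left
container 1: place C2 (12 m³), 7 m³ left
container 1: place C3 (4 m³), 3 m³ left
container 1: place C4 (2 m³), 1 m³ left
container 2: place C5 (5 m³), 15 m³ left
container 2: place C6 (3 m³), 12 m³ left
container 2: place C7 (6 m³), 6 m³ left
container 3: place C8 (13 m³), 7 m³ left

3 containers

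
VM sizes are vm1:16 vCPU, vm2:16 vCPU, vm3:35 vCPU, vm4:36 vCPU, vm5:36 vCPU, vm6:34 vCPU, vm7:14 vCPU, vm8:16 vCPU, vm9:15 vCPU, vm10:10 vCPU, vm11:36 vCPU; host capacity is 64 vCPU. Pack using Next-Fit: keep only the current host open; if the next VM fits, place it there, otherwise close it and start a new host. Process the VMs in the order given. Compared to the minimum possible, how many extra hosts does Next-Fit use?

Next-Fit: [16,16] [35] [36] [36] [34,14,16] [15,10,36] → 6 hosts.
Total size 264 vCPU; any packing needs at least ⌈264/64⌉ = 5 hosts.
An optimal packing achieves that bound: [36,16,10] [36,16] [36,16] [35,15,14] [34] → 5 hosts.
Excess: 6 − 5 = 1.

1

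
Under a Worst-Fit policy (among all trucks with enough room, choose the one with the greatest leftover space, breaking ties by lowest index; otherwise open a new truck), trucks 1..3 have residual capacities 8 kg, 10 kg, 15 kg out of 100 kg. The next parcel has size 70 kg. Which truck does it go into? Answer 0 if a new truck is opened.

No truck has ≥ 70 kg free, so a new truck is opened.

0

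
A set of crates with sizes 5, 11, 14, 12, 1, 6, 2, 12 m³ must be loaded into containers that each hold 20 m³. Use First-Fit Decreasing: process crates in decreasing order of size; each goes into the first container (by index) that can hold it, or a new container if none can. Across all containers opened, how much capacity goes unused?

17

Sorted descending: 14, 12, 12, 11, 6, 5, 2, 1.
Put 14 m³ in container 1; 6 m³ remain.
Put 12 m³ in container 2; 8 m³ remain.
Put 12 m³ in container 3; 8 m³ remain.
Put 11 m³ in container 4; 9 m³ remain.
Put 6 m³ in container 1; 0 m³ remain.
Put 5 m³ in container 2; 3 m³ remain.
Put 2 m³ in container 2; 1 m³ remain.
Put 1 m³ in container 2; 0 m³ remain.
4 containers × 20 m³ = 80 m³; used 63 m³; unused 17 m³.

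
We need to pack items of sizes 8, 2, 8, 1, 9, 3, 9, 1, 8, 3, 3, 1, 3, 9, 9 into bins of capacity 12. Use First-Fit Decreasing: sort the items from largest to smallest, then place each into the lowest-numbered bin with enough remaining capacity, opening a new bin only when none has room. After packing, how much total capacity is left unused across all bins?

7

Sorted descending: 9, 9, 9, 9, 8, 8, 8, 3, 3, 3, 3, 2, 1, 1, 1.
bin 1: place 9, 3 left
bin 2: place 9, 3 left
bin 3: place 9, 3 left
bin 4: place 9, 3 left
bin 5: place 8, 4 left
bin 6: place 8, 4 left
bin 7: place 8, 4 left
bin 1: place 3, 0 left
bin 2: place 3, 0 left
bin 3: place 3, 0 left
bin 4: place 3, 0 left
bin 5: place 2, 2 left
bin 5: place 1, 1 left
bin 5: place 1, 0 left
bin 6: place 1, 3 left
7 bins × 12 = 84; used 77; unused 7.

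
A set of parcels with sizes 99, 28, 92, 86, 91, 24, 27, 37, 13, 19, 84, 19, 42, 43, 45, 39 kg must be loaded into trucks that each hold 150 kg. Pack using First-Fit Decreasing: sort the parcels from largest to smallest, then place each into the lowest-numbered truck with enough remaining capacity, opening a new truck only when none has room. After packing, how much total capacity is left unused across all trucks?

Sorted descending: 99, 92, 91, 86, 84, 45, 43, 42, 39, 37, 28, 27, 24, 19, 19, 13.
99 kg → truck 1 (remaining 51 kg)
92 kg → truck 2 (remaining 58 kg)
91 kg → truck 3 (remaining 59 kg)
86 kg → truck 4 (remaining 64 kg)
84 kg → truck 5 (remaining 66 kg)
45 kg → truck 1 (remaining 6 kg)
43 kg → truck 2 (remaining 15 kg)
42 kg → truck 3 (remaining 17 kg)
39 kg → truck 4 (remaining 25 kg)
37 kg → truck 5 (remaining 29 kg)
28 kg → truck 5 (remaining 1 kg)
27 kg → truck 6 (remaining 123 kg)
24 kg → truck 4 (remaining 1 kg)
19 kg → truck 6 (remaining 104 kg)
19 kg → truck 6 (remaining 85 kg)
13 kg → truck 2 (remaining 2 kg)
6 trucks × 150 kg = 900 kg; used 788 kg; unused 112 kg.

112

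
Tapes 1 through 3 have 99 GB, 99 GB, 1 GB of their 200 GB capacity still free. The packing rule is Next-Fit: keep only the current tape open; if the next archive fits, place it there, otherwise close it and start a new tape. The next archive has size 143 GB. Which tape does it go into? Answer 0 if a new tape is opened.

Next-Fit only looks at tape 3, which has 1 GB free.
143 GB does not fit, so a new tape is opened.

0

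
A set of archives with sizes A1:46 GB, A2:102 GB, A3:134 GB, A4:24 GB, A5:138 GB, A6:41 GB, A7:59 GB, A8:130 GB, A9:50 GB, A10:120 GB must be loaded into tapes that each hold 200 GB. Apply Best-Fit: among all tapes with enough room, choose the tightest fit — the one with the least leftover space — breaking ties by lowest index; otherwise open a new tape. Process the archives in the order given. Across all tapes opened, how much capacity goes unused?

A1 (46 GB) → tape 1 (remaining 154 GB)
A2 (102 GB) → tape 1 (remaining 52 GB)
A3 (134 GB) → tape 2 (remaining 66 GB)
A4 (24 GB) → tape 1 (remaining 28 GB)
A5 (138 GB) → tape 3 (remaining 62 GB)
A6 (41 GB) → tape 3 (remaining 21 GB)
A7 (59 GB) → tape 2 (remaining 7 GB)
A8 (130 GB) → tape 4 (remaining 70 GB)
A9 (50 GB) → tape 4 (remaining 20 GB)
A10 (120 GB) → tape 5 (remaining 80 GB)
5 tapes × 200 GB = 1000 GB; used 844 GB; unused 156 GB.

156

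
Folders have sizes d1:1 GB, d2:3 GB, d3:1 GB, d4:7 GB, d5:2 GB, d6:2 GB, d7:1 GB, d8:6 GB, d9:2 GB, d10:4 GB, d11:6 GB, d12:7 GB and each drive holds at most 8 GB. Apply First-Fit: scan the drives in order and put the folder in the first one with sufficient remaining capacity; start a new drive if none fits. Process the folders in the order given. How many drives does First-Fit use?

6

drive 1: place d1 (1 GB), 7 GB left
drive 1: place d2 (3 GB), 4 GB left
drive 1: place d3 (1 GB), 3 GB left
drive 2: place d4 (7 GB), 1 GB left
drive 1: place d5 (2 GB), 1 GB left
drive 3: place d6 (2 GB), 6 GB left
drive 1: place d7 (1 GB), 0 GB left
drive 3: place d8 (6 GB), 0 GB left
drive 4: place d9 (2 GB), 6 GB left
drive 4: place d10 (4 GB), 2 GB left
drive 5: place d11 (6 GB), 2 GB left
drive 6: place d12 (7 GB), 1 GB left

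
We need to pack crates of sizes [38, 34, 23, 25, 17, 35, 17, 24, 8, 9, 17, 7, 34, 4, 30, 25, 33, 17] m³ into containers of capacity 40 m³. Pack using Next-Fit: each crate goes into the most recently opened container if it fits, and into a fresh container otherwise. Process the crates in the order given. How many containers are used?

14 containers

container 1: place 38 m³, 2 m³ left
container 2: place 34 m³, 6 m³ left
container 3: place 23 m³, 17 m³ left
container 4: place 25 m³, 15 m³ left
container 5: place 17 m³, 23 m³ left
container 6: place 35 m³, 5 m³ left
container 7: place 17 m³, 23 m³ left
container 8: place 24 m³, 16 m³ left
container 8: place 8 m³, 8 m³ left
container 9: place 9 m³, 31 m³ left
container 9: place 17 m³, 14 m³ left
container 9: place 7 m³, 7 m³ left
container 10: place 34 m³, 6 m³ left
container 10: place 4 m³, 2 m³ left
container 11: place 30 m³, 10 m³ left
container 12: place 25 m³, 15 m³ left
container 13: place 33 m³, 7 m³ left
container 14: place 17 m³, 23 m³ left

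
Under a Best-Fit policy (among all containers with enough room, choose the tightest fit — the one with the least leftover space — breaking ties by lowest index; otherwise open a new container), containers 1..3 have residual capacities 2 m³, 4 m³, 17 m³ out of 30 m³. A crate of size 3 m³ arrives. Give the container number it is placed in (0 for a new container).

2

Containers with room: container 2 (4 m³), container 3 (17 m³).
Tightest fit is container 2 with 4 m³ free.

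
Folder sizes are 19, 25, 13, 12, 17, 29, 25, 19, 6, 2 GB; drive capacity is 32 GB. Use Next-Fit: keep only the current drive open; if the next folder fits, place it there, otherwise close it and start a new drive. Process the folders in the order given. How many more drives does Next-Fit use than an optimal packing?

1

Next-Fit: [19] [25] [13,12] [17] [29] [25] [19,6,2] → 7 drives.
Total size 167 GB; any packing needs at least ⌈167/32⌉ = 6 drives.
An optimal packing achieves that bound: [29,2] [25,6] [25] [19,13] [19,12] [17] → 6 drives.
Excess: 7 − 6 = 1.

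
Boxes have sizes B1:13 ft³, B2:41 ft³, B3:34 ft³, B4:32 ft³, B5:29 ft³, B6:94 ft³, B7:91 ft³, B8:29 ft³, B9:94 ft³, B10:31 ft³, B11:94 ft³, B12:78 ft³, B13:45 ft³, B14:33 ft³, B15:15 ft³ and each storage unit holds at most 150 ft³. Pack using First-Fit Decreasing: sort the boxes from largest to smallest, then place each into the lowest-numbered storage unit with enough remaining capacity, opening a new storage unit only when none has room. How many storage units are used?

6 storage units

Sorted descending: 94, 94, 94, 91, 78, 45, 41, 34, 33, 32, 31, 29, 29, 15, 13.
94 ft³ → storage unit 1 (remaining 56 ft³)
94 ft³ → storage unit 2 (remaining 56 ft³)
94 ft³ → storage unit 3 (remaining 56 ft³)
91 ft³ → storage unit 4 (remaining 59 ft³)
78 ft³ → storage unit 5 (remaining 72 ft³)
45 ft³ → storage unit 1 (remaining 11 ft³)
41 ft³ → storage unit 2 (remaining 15 ft³)
34 ft³ → storage unit 3 (remaining 22 ft³)
33 ft³ → storage unit 4 (remaining 26 ft³)
32 ft³ → storage unit 5 (remaining 40 ft³)
31 ft³ → storage unit 5 (remaining 9 ft³)
29 ft³ → storage unit 6 (remaining 121 ft³)
29 ft³ → storage unit 6 (remaining 92 ft³)
15 ft³ → storage unit 2 (remaining 0 ft³)
13 ft³ → storage unit 3 (remaining 9 ft³)
Final storage units: [94,45] [94,41,15] [94,34,13] [91,33] [78,32,31] [29,29].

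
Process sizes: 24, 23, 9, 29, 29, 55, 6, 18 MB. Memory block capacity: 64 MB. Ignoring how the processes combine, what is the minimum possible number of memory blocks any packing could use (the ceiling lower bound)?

4 memory blocks

Total size = 24 + 23 + 9 + 29 + 29 + 55 + 6 + 18 = 193 MB.
⌈193 / 64⌉ = 4.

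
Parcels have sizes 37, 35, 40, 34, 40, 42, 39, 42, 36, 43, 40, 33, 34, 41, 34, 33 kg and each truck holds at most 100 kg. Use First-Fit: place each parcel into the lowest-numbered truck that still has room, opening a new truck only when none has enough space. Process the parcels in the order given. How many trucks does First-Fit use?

8 trucks

truck 1: place 37 kg, 63 kg left
truck 1: place 35 kg, 28 kg left
truck 2: place 40 kg, 60 kg left
truck 2: place 34 kg, 26 kg left
truck 3: place 40 kg, 60 kg left
truck 3: place 42 kg, 18 kg left
truck 4: place 39 kg, 61 kg left
truck 4: place 42 kg, 19 kg left
truck 5: place 36 kg, 64 kg left
truck 5: place 43 kg, 21 kg left
truck 6: place 40 kg, 60 kg left
truck 6: place 33 kg, 27 kg left
truck 7: place 34 kg, 66 kg left
truck 7: place 41 kg, 25 kg left
truck 8: place 34 kg, 66 kg left
truck 8: place 33 kg, 33 kg left
Final trucks: [37,35] [40,34] [40,42] [39,42] [36,43] [40,33] [34,41] [34,33].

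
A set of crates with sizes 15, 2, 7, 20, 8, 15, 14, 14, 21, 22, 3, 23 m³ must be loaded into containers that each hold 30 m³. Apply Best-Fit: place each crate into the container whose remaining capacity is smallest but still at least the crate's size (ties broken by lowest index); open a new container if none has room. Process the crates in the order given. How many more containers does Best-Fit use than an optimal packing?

Best-Fit: [15,2,7,3] [20,8] [15,14] [14] [21] [22] [23] → 7 containers.
Total size 164 m³; any packing needs at least ⌈164/30⌉ = 6 containers.
An optimal packing achieves that bound: [23,7] [22,8] [21,3,2] [20] [15,15] [14,14] → 6 containers.
Excess: 7 − 6 = 1.

1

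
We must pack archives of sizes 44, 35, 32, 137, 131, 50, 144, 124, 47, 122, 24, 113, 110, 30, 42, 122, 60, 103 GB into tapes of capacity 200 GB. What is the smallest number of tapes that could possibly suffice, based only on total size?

8

Total size = 44 + 35 + 32 + 137 + 131 + 50 + 144 + 124 + 47 + 122 + 24 + 113 + 110 + 30 + 42 + 122 + 60 + 103 = 1470 GB.
⌈1470 / 200⌉ = 8.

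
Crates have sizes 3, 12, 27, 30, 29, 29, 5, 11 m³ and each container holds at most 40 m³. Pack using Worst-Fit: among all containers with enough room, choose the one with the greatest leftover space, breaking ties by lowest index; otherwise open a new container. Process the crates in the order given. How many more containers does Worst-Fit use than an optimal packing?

1

Worst-Fit: [3,12,5,11] [27] [30] [29] [29] → 5 containers.
Total size 146 m³; any packing needs at least ⌈146/40⌉ = 4 containers.
An optimal packing achieves that bound: [30,5,3] [29,11] [29] [27,12] → 4 containers.
Excess: 5 − 4 = 1.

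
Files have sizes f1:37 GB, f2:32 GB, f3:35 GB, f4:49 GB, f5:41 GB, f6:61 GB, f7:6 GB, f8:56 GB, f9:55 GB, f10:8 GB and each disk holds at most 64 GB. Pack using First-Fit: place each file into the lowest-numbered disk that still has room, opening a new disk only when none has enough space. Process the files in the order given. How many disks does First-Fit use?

Put f1 (37 GB) in disk 1; 27 GB remain.
Put f2 (32 GB) in disk 2; 32 GB remain.
Put f3 (35 GB) in disk 3; 29 GB remain.
Put f4 (49 GB) in disk 4; 15 GB remain.
Put f5 (41 GB) in disk 5; 23 GB remain.
Put f6 (61 GB) in disk 6; 3 GB remain.
Put f7 (6 GB) in disk 1; 21 GB remain.
Put f8 (56 GB) in disk 7; 8 GB remain.
Put f9 (55 GB) in disk 8; 9 GB remain.
Put f10 (8 GB) in disk 1; 13 GB remain.

8 disks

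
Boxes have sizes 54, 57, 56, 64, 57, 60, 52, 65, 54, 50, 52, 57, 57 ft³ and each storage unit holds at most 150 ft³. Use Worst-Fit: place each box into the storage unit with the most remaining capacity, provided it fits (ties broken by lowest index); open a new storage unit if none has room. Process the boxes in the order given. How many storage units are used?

7 storage units

54 ft³ → storage unit 1 (remaining 96 ft³)
57 ft³ → storage unit 1 (remaining 39 ft³)
56 ft³ → storage unit 2 (remaining 94 ft³)
64 ft³ → storage unit 2 (remaining 30 ft³)
57 ft³ → storage unit 3 (remaining 93 ft³)
60 ft³ → storage unit 3 (remaining 33 ft³)
52 ft³ → storage unit 4 (remaining 98 ft³)
65 ft³ → storage unit 4 (remaining 33 ft³)
54 ft³ → storage unit 5 (remaining 96 ft³)
50 ft³ → storage unit 5 (remaining 46 ft³)
52 ft³ → storage unit 6 (remaining 98 ft³)
57 ft³ → storage unit 6 (remaining 41 ft³)
57 ft³ → storage unit 7 (remaining 93 ft³)
Final storage units: [54,57] [56,64] [57,60] [52,65] [54,50] [52,57] [57].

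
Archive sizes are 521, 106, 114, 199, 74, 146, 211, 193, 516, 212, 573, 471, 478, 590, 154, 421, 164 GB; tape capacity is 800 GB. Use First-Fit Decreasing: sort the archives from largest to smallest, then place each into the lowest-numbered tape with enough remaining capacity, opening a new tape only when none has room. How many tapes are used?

Sorted descending: 590, 573, 521, 516, 478, 471, 421, 212, 211, 199, 193, 164, 154, 146, 114, 106, 74.
Put 590 GB in tape 1; 210 GB remain.
Put 573 GB in tape 2; 227 GB remain.
Put 521 GB in tape 3; 279 GB remain.
Put 516 GB in tape 4; 284 GB remain.
Put 478 GB in tape 5; 322 GB remain.
Put 471 GB in tape 6; 329 GB remain.
Put 421 GB in tape 7; 379 GB remain.
Put 212 GB in tape 2; 15 GB remain.
Put 211 GB in tape 3; 68 GB remain.
Put 199 GB in tape 1; 11 GB remain.
Put 193 GB in tape 4; 91 GB remain.
Put 164 GB in tape 5; 158 GB remain.
Put 154 GB in tape 5; 4 GB remain.
Put 146 GB in tape 6; 183 GB remain.
Put 114 GB in tape 6; 69 GB remain.
Put 106 GB in tape 7; 273 GB remain.
Put 74 GB in tape 4; 17 GB remain.

7 tapes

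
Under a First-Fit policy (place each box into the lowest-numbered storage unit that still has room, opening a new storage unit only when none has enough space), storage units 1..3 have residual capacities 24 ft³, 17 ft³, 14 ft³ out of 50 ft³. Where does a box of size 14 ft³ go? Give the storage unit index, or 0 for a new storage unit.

1

Storage units with room: storage unit 1 (24 ft³), storage unit 2 (17 ft³), storage unit 3 (14 ft³).
The first with room is storage unit 1.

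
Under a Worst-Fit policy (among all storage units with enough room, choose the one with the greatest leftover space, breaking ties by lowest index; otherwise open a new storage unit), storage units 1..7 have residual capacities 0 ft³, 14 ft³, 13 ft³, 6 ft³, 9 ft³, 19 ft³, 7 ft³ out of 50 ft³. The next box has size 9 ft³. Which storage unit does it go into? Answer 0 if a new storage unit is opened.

Storage units with room: storage unit 2 (14 ft³), storage unit 3 (13 ft³), storage unit 5 (9 ft³), storage unit 6 (19 ft³).
Most room is storage unit 6 with 19 ft³ free.

6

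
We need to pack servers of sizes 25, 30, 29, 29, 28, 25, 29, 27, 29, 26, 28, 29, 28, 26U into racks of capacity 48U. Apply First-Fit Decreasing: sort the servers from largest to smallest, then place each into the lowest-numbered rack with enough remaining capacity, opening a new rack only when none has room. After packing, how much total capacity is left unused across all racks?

Sorted descending: 30, 29, 29, 29, 29, 29, 28, 28, 28, 27, 26, 26, 25, 25.
30U → rack 1 (remaining 18U)
29U → rack 2 (remaining 19U)
29U → rack 3 (remaining 19U)
29U → rack 4 (remaining 19U)
29U → rack 5 (remaining 19U)
29U → rack 6 (remaining 19U)
28U → rack 7 (remaining 20U)
28U → rack 8 (remaining 20U)
28U → rack 9 (remaining 20U)
27U → rack 10 (remaining 21U)
26U → rack 11 (remaining 22U)
26U → rack 12 (remaining 22U)
25U → rack 13 (remaining 23U)
25U → rack 14 (remaining 23U)
14 racks × 48U = 672U; used 388U; unused 284U.

284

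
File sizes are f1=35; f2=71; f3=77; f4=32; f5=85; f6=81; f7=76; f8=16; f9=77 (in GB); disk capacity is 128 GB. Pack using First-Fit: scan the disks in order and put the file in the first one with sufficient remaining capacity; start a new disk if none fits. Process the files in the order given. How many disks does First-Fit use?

6 disks

disk 1: place f1 (35 GB), 93 GB left
disk 1: place f2 (71 GB), 22 GB left
disk 2: place f3 (77 GB), 51 GB left
disk 2: place f4 (32 GB), 19 GB left
disk 3: place f5 (85 GB), 43 GB left
disk 4: place f6 (81 GB), 47 GB left
disk 5: place f7 (76 GB), 52 GB left
disk 1: place f8 (16 GB), 6 GB left
disk 6: place f9 (77 GB), 51 GB left
Final disks: [35,71,16] [77,32] [85] [81] [76] [77].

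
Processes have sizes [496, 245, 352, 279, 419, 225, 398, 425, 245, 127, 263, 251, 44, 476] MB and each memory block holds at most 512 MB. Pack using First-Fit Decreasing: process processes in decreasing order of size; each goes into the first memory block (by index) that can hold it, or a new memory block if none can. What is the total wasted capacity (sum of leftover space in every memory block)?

Sorted descending: 496, 476, 425, 419, 398, 352, 279, 263, 251, 245, 245, 225, 127, 44.
memory block 1: place 496 MB, 16 MB left
memory block 2: place 476 MB, 36 MB left
memory block 3: place 425 MB, 87 MB left
memory block 4: place 419 MB, 93 MB left
memory block 5: place 398 MB, 114 MB left
memory block 6: place 352 MB, 160 MB left
memory block 7: place 279 MB, 233 MB left
memory block 8: place 263 MB, 249 MB left
memory block 9: place 251 MB, 261 MB left
memory block 8: place 245 MB, 4 MB left
memory block 9: place 245 MB, 16 MB left
memory block 7: place 225 MB, 8 MB left
memory block 6: place 127 MB, 33 MB left
memory block 3: place 44 MB, 43 MB left
9 memory blocks × 512 MB = 4608 MB; used 4245 MB; unused 363 MB.

363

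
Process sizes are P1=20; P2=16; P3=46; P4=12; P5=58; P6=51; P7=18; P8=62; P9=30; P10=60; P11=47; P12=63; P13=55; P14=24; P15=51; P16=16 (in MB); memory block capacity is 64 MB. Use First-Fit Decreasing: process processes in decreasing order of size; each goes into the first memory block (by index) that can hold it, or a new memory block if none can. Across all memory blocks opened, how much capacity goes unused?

75

Sorted descending: 63, 62, 60, 58, 55, 51, 51, 47, 46, 30, 24, 20, 18, 16, 16, 12.
Put 63 MB in memory block 1; 1 MB remain.
Put 62 MB in memory block 2; 2 MB remain.
Put 60 MB in memory block 3; 4 MB remain.
Put 58 MB in memory block 4; 6 MB remain.
Put 55 MB in memory block 5; 9 MB remain.
Put 51 MB in memory block 6; 13 MB remain.
Put 51 MB in memory block 7; 13 MB remain.
Put 47 MB in memory block 8; 17 MB remain.
Put 46 MB in memory block 9; 18 MB remain.
Put 30 MB in memory block 10; 34 MB remain.
Put 24 MB in memory block 10; 10 MB remain.
Put 20 MB in memory block 11; 44 MB remain.
Put 18 MB in memory block 9; 0 MB remain.
Put 16 MB in memory block 8; 1 MB remain.
Put 16 MB in memory block 11; 28 MB remain.
Put 12 MB in memory block 6; 1 MB remain.
11 memory blocks × 64 MB = 704 MB; used 629 MB; unused 75 MB.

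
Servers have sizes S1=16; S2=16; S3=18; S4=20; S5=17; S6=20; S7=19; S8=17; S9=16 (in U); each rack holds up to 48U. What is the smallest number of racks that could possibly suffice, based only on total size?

Total size = 16 + 16 + 18 + 20 + 17 + 20 + 19 + 17 + 16 = 159U.
⌈159 / 48⌉ = 4.

4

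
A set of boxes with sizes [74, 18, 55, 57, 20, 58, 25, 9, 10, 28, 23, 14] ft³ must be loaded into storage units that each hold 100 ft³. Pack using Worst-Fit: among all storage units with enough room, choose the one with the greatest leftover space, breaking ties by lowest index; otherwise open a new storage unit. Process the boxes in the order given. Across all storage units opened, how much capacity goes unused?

Put 74 ft³ in storage unit 1; 26 ft³ remain.
Put 18 ft³ in storage unit 1; 8 ft³ remain.
Put 55 ft³ in storage unit 2; 45 ft³ remain.
Put 57 ft³ in storage unit 3; 43 ft³ remain.
Put 20 ft³ in storage unit 2; 25 ft³ remain.
Put 58 ft³ in storage unit 4; 42 ft³ remain.
Put 25 ft³ in storage unit 3; 18 ft³ remain.
Put 9 ft³ in storage unit 4; 33 ft³ remain.
Put 10 ft³ in storage unit 4; 23 ft³ remain.
Put 28 ft³ in storage unit 5; 72 ft³ remain.
Put 23 ft³ in storage unit 5; 49 ft³ remain.
Put 14 ft³ in storage unit 5; 35 ft³ remain.
5 storage units × 100 ft³ = 500 ft³; used 391 ft³; unused 109 ft³.

109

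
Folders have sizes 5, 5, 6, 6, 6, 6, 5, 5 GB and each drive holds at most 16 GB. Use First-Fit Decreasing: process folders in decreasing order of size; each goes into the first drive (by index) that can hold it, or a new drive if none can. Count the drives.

4

Sorted descending: 6, 6, 6, 6, 5, 5, 5, 5.
drive 1: place 6 GB, 10 GB left
drive 1: place 6 GB, 4 GB left
drive 2: place 6 GB, 10 GB left
drive 2: place 6 GB, 4 GB left
drive 3: place 5 GB, 11 GB left
drive 3: place 5 GB, 6 GB left
drive 3: place 5 GB, 1 GB left
drive 4: place 5 GB, 11 GB left
Final drives: [6,6] [6,6] [5,5,5] [5].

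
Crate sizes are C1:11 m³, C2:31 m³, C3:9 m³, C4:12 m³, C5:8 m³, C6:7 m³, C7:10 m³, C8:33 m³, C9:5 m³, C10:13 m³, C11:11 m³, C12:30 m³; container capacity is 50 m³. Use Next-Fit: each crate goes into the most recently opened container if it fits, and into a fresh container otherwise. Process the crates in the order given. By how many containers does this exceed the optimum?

1

Next-Fit: [11,31] [9,12,8,7,10] [33,5] [13,11] [30] → 5 containers.
Total size 180 m³; any packing needs at least ⌈180/50⌉ = 4 containers.
An optimal packing achieves that bound: [33,13] [31,12,7] [30,11,9] [11,10,8,5] → 4 containers.
Excess: 5 − 4 = 1.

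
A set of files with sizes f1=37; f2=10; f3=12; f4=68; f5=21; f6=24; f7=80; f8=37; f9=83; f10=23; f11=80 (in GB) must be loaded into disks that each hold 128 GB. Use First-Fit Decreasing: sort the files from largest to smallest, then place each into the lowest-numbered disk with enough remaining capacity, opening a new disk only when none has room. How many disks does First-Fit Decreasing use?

4 disks

Sorted descending: 83, 80, 80, 68, 37, 37, 24, 23, 21, 12, 10.
83 GB → disk 1 (remaining 45 GB)
80 GB → disk 2 (remaining 48 GB)
80 GB → disk 3 (remaining 48 GB)
68 GB → disk 4 (remaining 60 GB)
37 GB → disk 1 (remaining 8 GB)
37 GB → disk 2 (remaining 11 GB)
24 GB → disk 3 (remaining 24 GB)
23 GB → disk 3 (remaining 1 GB)
21 GB → disk 4 (remaining 39 GB)
12 GB → disk 4 (remaining 27 GB)
10 GB → disk 2 (remaining 1 GB)
Final disks: [83,37] [80,37,10] [80,24,23] [68,21,12].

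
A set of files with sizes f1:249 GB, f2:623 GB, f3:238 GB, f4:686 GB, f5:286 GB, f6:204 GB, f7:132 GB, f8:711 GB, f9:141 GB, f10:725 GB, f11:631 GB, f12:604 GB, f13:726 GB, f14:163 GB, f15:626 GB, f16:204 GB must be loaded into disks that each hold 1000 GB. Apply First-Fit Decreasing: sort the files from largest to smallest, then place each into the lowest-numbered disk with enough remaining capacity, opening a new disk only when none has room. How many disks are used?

8 disks

Sorted descending: 726, 725, 711, 686, 631, 626, 623, 604, 286, 249, 238, 204, 204, 163, 141, 132.
Put 726 GB in disk 1; 274 GB remain.
Put 725 GB in disk 2; 275 GB remain.
Put 711 GB in disk 3; 289 GB remain.
Put 686 GB in disk 4; 314 GB remain.
Put 631 GB in disk 5; 369 GB remain.
Put 626 GB in disk 6; 374 GB remain.
Put 623 GB in disk 7; 377 GB remain.
Put 604 GB in disk 8; 396 GB remain.
Put 286 GB in disk 3; 3 GB remain.
Put 249 GB in disk 1; 25 GB remain.
Put 238 GB in disk 2; 37 GB remain.
Put 204 GB in disk 4; 110 GB remain.
Put 204 GB in disk 5; 165 GB remain.
Put 163 GB in disk 5; 2 GB remain.
Put 141 GB in disk 6; 233 GB remain.
Put 132 GB in disk 6; 101 GB remain.
Final disks: [726,249] [725,238] [711,286] [686,204] [631,204,163] [626,141,132] [623] [604].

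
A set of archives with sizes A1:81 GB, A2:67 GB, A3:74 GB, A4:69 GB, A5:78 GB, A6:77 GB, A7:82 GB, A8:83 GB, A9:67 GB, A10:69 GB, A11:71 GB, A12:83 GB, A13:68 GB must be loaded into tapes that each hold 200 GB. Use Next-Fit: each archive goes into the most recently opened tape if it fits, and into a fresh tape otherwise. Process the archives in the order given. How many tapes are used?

7 tapes

tape 1: place A1 (81 GB), 119 GB left
tape 1: place A2 (67 GB), 52 GB left
tape 2: place A3 (74 GB), 126 GB left
tape 2: place A4 (69 GB), 57 GB left
tape 3: place A5 (78 GB), 122 GB left
tape 3: place A6 (77 GB), 45 GB left
tape 4: place A7 (82 GB), 118 GB left
tape 4: place A8 (83 GB), 35 GB left
tape 5: place A9 (67 GB), 133 GB left
tape 5: place A10 (69 GB), 64 GB left
tape 6: place A11 (71 GB), 129 GB left
tape 6: place A12 (83 GB), 46 GB left
tape 7: place A13 (68 GB), 132 GB left
Final tapes: [81,67] [74,69] [78,77] [82,83] [67,69] [71,83] [68].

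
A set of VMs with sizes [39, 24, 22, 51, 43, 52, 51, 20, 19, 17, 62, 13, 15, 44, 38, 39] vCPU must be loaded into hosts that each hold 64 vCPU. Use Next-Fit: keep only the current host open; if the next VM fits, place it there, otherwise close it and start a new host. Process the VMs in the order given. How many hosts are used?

39 vCPU → host 1 (remaining 25 vCPU)
24 vCPU → host 1 (remaining 1 vCPU)
22 vCPU → host 2 (remaining 42 vCPU)
51 vCPU → host 3 (remaining 13 vCPU)
43 vCPU → host 4 (remaining 21 vCPU)
52 vCPU → host 5 (remaining 12 vCPU)
51 vCPU → host 6 (remaining 13 vCPU)
20 vCPU → host 7 (remaining 44 vCPU)
19 vCPU → host 7 (remaining 25 vCPU)
17 vCPU → host 7 (remaining 8 vCPU)
62 vCPU → host 8 (remaining 2 vCPU)
13 vCPU → host 9 (remaining 51 vCPU)
15 vCPU → host 9 (remaining 36 vCPU)
44 vCPU → host 10 (remaining 20 vCPU)
38 vCPU → host 11 (remaining 26 vCPU)
39 vCPU → host 12 (remaining 25 vCPU)

12 hosts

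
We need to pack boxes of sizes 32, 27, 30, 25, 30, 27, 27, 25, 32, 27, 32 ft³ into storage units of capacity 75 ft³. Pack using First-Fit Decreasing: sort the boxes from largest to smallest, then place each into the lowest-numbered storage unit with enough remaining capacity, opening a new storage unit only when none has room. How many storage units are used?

Sorted descending: 32, 32, 32, 30, 30, 27, 27, 27, 27, 25, 25.
storage unit 1: place 32 ft³, 43 ft³ left
storage unit 1: place 32 ft³, 11 ft³ left
storage unit 2: place 32 ft³, 43 ft³ left
storage unit 2: place 30 ft³, 13 ft³ left
storage unit 3: place 30 ft³, 45 ft³ left
storage unit 3: place 27 ft³, 18 ft³ left
storage unit 4: place 27 ft³, 48 ft³ left
storage unit 4: place 27 ft³, 21 ft³ left
storage unit 5: place 27 ft³, 48 ft³ left
storage unit 5: place 25 ft³, 23 ft³ left
storage unit 6: place 25 ft³, 50 ft³ left
Final storage units: [32,32] [32,30] [30,27] [27,27] [27,25] [25].

6 storage units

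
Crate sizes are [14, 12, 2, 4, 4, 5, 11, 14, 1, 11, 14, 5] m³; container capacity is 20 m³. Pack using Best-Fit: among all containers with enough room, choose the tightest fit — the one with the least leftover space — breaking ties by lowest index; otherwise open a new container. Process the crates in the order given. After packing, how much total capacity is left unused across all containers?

23

Put 14 m³ in container 1; 6 m³ remain.
Put 12 m³ in container 2; 8 m³ remain.
Put 2 m³ in container 1; 4 m³ remain.
Put 4 m³ in container 1; 0 m³ remain.
Put 4 m³ in container 2; 4 m³ remain.
Put 5 m³ in container 3; 15 m³ remain.
Put 11 m³ in container 3; 4 m³ remain.
Put 14 m³ in container 4; 6 m³ remain.
Put 1 m³ in container 2; 3 m³ remain.
Put 11 m³ in container 5; 9 m³ remain.
Put 14 m³ in container 6; 6 m³ remain.
Put 5 m³ in container 4; 1 m³ remain.
6 containers × 20 m³ = 120 m³; used 97 m³; unused 23 m³.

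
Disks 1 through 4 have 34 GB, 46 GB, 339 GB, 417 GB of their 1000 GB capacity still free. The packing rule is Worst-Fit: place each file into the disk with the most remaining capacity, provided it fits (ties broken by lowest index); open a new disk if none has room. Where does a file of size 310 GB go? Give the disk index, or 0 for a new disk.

Disks with room: disk 3 (339 GB), disk 4 (417 GB).
Most room is disk 4 with 417 GB free.

4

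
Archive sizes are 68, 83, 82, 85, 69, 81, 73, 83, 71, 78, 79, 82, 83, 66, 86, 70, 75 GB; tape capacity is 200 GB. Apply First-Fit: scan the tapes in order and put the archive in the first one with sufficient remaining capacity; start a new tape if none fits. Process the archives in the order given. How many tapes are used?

Put 68 GB in tape 1; 132 GB remain.
Put 83 GB in tape 1; 49 GB remain.
Put 82 GB in tape 2; 118 GB remain.
Put 85 GB in tape 2; 33 GB remain.
Put 69 GB in tape 3; 131 GB remain.
Put 81 GB in tape 3; 50 GB remain.
Put 73 GB in tape 4; 127 GB remain.
Put 83 GB in tape 4; 44 GB remain.
Put 71 GB in tape 5; 129 GB remain.
Put 78 GB in tape 5; 51 GB remain.
Put 79 GB in tape 6; 121 GB remain.
Put 82 GB in tape 6; 39 GB remain.
Put 83 GB in tape 7; 117 GB remain.
Put 66 GB in tape 7; 51 GB remain.
Put 86 GB in tape 8; 114 GB remain.
Put 70 GB in tape 8; 44 GB remain.
Put 75 GB in tape 9; 125 GB remain.

9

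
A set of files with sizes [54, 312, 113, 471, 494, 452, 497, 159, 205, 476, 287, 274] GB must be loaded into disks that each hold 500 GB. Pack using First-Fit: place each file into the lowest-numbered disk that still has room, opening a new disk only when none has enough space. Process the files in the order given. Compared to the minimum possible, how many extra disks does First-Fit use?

First-Fit: [54,312,113] [471] [494] [452] [497] [159,205] [476] [287] [274] → 9 disks.
Total size 3794 GB; any packing needs at least ⌈3794/500⌉ = 8 disks.
An optimal packing achieves that bound: [497] [494] [476] [471] [452] [312,159] [287,205] [274,113,54] → 8 disks.
Excess: 9 − 8 = 1.

1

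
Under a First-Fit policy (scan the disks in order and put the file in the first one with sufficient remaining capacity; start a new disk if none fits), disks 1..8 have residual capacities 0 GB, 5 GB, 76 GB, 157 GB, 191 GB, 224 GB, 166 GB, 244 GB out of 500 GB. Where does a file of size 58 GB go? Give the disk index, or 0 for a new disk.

3

Disks with room: disk 3 (76 GB), disk 4 (157 GB), disk 5 (191 GB), disk 6 (224 GB), disk 7 (166 GB), disk 8 (244 GB).
The first with room is disk 3.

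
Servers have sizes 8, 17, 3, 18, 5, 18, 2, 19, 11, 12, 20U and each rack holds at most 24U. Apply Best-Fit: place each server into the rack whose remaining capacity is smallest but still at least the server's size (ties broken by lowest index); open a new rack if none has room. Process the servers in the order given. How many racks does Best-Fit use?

8U → rack 1 (remaining 16U)
17U → rack 2 (remaining 7U)
3U → rack 2 (remaining 4U)
18U → rack 3 (remaining 6U)
5U → rack 3 (remaining 1U)
18U → rack 4 (remaining 6U)
2U → rack 2 (remaining 2U)
19U → rack 5 (remaining 5U)
11U → rack 1 (remaining 5U)
12U → rack 6 (remaining 12U)
20U → rack 7 (remaining 4U)
Final racks: [8,11] [17,3,2] [18,5] [18] [19] [12] [20].

7 racks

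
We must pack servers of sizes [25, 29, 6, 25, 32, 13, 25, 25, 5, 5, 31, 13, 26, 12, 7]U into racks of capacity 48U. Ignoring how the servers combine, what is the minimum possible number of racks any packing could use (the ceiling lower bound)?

6

Total size = 25 + 29 + 6 + 25 + 32 + 13 + 25 + 25 + 5 + 5 + 31 + 13 + 26 + 12 + 7 = 279U.
⌈279 / 48⌉ = 6.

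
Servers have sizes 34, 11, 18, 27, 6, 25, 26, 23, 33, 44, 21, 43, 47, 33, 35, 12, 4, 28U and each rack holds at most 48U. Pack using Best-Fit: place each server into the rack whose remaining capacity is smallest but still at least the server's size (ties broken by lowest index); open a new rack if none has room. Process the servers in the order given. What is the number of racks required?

12

rack 1: place 34U, 14U left
rack 1: place 11U, 3U left
rack 2: place 18U, 30U left
rack 2: place 27U, 3U left
rack 3: place 6U, 42U left
rack 3: place 25U, 17U left
rack 4: place 26U, 22U left
rack 5: place 23U, 25U left
rack 6: place 33U, 15U left
rack 7: place 44U, 4U left
rack 4: place 21U, 1U left
rack 8: place 43U, 5U left
rack 9: place 47U, 1U left
rack 10: place 33U, 15U left
rack 11: place 35U, 13U left
rack 11: place 12U, 1U left
rack 7: place 4U, 0U left
rack 12: place 28U, 20U left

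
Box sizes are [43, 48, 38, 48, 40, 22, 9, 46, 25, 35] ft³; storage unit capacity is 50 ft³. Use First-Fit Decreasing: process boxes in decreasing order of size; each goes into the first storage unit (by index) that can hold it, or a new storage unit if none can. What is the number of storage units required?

8

Sorted descending: 48, 48, 46, 43, 40, 38, 35, 25, 22, 9.
48 ft³ → storage unit 1 (remaining 2 ft³)
48 ft³ → storage unit 2 (remaining 2 ft³)
46 ft³ → storage unit 3 (remaining 4 ft³)
43 ft³ → storage unit 4 (remaining 7 ft³)
40 ft³ → storage unit 5 (remaining 10 ft³)
38 ft³ → storage unit 6 (remaining 12 ft³)
35 ft³ → storage unit 7 (remaining 15 ft³)
25 ft³ → storage unit 8 (remaining 25 ft³)
22 ft³ → storage unit 8 (remaining 3 ft³)
9 ft³ → storage unit 5 (remaining 1 ft³)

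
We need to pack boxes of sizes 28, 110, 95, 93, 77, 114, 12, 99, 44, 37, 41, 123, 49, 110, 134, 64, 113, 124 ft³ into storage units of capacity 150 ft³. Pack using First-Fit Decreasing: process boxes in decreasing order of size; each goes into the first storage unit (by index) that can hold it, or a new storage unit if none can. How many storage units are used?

11 storage units

Sorted descending: 134, 124, 123, 114, 113, 110, 110, 99, 95, 93, 77, 64, 49, 44, 41, 37, 28, 12.
Put 134 ft³ in storage unit 1; 16 ft³ remain.
Put 124 ft³ in storage unit 2; 26 ft³ remain.
Put 123 ft³ in storage unit 3; 27 ft³ remain.
Put 114 ft³ in storage unit 4; 36 ft³ remain.
Put 113 ft³ in storage unit 5; 37 ft³ remain.
Put 110 ft³ in storage unit 6; 40 ft³ remain.
Put 110 ft³ in storage unit 7; 40 ft³ remain.
Put 99 ft³ in storage unit 8; 51 ft³ remain.
Put 95 ft³ in storage unit 9; 55 ft³ remain.
Put 93 ft³ in storage unit 10; 57 ft³ remain.
Put 77 ft³ in storage unit 11; 73 ft³ remain.
Put 64 ft³ in storage unit 11; 9 ft³ remain.
Put 49 ft³ in storage unit 8; 2 ft³ remain.
Put 44 ft³ in storage unit 9; 11 ft³ remain.
Put 41 ft³ in storage unit 10; 16 ft³ remain.
Put 37 ft³ in storage unit 5; 0 ft³ remain.
Put 28 ft³ in storage unit 4; 8 ft³ remain.
Put 12 ft³ in storage unit 1; 4 ft³ remain.
Final storage units: [134,12] [124] [123] [114,28] [113,37] [110] [110] [99,49] [95,44] [93,41] [77,64].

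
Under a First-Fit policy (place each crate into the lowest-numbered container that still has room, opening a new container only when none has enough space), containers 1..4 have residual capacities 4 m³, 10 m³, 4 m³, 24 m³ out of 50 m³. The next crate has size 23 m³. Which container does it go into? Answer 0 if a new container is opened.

Containers with room: container 4 (24 m³).
The first with room is container 4.

4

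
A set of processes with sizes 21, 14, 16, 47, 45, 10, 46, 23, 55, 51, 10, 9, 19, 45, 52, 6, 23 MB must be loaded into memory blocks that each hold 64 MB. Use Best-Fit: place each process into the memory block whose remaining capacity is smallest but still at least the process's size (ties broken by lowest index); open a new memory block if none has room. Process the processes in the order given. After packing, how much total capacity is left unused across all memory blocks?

21 MB → memory block 1 (remaining 43 MB)
14 MB → memory block 1 (remaining 29 MB)
16 MB → memory block 1 (remaining 13 MB)
47 MB → memory block 2 (remaining 17 MB)
45 MB → memory block 3 (remaining 19 MB)
10 MB → memory block 1 (remaining 3 MB)
46 MB → memory block 4 (remaining 18 MB)
23 MB → memory block 5 (remaining 41 MB)
55 MB → memory block 6 (remaining 9 MB)
51 MB → memory block 7 (remaining 13 MB)
10 MB → memory block 7 (remaining 3 MB)
9 MB → memory block 6 (remaining 0 MB)
19 MB → memory block 3 (remaining 0 MB)
45 MB → memory block 8 (remaining 19 MB)
52 MB → memory block 9 (remaining 12 MB)
6 MB → memory block 9 (remaining 6 MB)
23 MB → memory block 5 (remaining 18 MB)
9 memory blocks × 64 MB = 576 MB; used 492 MB; unused 84 MB.

84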